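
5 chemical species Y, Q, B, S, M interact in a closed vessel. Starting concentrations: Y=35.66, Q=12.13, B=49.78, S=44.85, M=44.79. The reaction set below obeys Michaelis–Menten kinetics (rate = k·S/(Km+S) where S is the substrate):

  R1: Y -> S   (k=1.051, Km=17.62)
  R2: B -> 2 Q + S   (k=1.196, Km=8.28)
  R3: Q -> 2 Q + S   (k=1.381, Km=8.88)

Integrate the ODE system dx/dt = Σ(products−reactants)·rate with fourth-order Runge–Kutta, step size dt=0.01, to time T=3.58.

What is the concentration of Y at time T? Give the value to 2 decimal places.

RK4 with dt=0.01: 358 steps to T=3.58. Trajectory (selected grid times):
t=0.00: Y=35.66 Q=12.13 B=49.78 S=44.85 M=44.79
t=0.40: Y=35.38 Q=13.27 B=49.37 S=45.87 M=44.79
t=0.80: Y=35.10 Q=14.43 B=48.96 S=46.89 M=44.79
t=1.19: Y=34.83 Q=15.57 B=48.56 S=47.90 M=44.79
t=1.59: Y=34.55 Q=16.74 B=48.15 S=48.95 M=44.79
t=1.99: Y=34.27 Q=17.92 B=47.75 S=50.00 M=44.79
t=2.39: Y=33.99 Q=19.11 B=47.34 S=51.05 M=44.79
t=2.78: Y=33.72 Q=20.27 B=46.94 S=52.09 M=44.79
t=3.18: Y=33.45 Q=21.47 B=46.53 S=53.16 M=44.79
t=3.58: Y=33.17 Q=22.68 B=46.13 S=54.24 M=44.79
Read off Y at T=3.58: 33.17

Y at T = 33.17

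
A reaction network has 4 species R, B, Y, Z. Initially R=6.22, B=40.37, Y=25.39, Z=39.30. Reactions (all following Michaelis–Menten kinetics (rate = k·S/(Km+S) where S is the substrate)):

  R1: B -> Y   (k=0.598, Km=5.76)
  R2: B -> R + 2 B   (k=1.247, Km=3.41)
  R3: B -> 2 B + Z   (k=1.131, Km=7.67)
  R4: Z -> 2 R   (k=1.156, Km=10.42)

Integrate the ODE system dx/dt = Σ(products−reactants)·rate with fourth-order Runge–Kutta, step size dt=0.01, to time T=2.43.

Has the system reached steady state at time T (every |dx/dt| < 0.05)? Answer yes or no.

RK4 with dt=0.01: 243 steps to T=2.43. Trajectory (selected grid times):
t=0.00: R=6.22 B=40.37 Y=25.39 Z=39.30
t=0.27: R=7.02 B=40.80 Y=25.53 Z=39.31
t=0.54: R=7.83 B=41.22 Y=25.67 Z=39.32
t=0.81: R=8.63 B=41.65 Y=25.81 Z=39.33
t=1.08: R=9.44 B=42.08 Y=25.96 Z=39.34
t=1.35: R=10.24 B=42.50 Y=26.10 Z=39.35
t=1.62: R=11.05 B=42.93 Y=26.24 Z=39.37
t=1.89: R=11.85 B=43.36 Y=26.38 Z=39.38
t=2.16: R=12.66 B=43.79 Y=26.53 Z=39.39
t=2.43: R=13.47 B=44.22 Y=26.67 Z=39.41
Rates at T: R1=0.5291, R2=1.1577, R3=0.9638, R4=0.9142
dx/dt at T (Σ net stoichiometry × rate): R=+2.9862, B=+1.5925, Y=+0.5291, Z=+0.0496
Largest |dx/dt| is |+2.9862| (R) ≥ 0.05 → not steady.

Steady state at T: no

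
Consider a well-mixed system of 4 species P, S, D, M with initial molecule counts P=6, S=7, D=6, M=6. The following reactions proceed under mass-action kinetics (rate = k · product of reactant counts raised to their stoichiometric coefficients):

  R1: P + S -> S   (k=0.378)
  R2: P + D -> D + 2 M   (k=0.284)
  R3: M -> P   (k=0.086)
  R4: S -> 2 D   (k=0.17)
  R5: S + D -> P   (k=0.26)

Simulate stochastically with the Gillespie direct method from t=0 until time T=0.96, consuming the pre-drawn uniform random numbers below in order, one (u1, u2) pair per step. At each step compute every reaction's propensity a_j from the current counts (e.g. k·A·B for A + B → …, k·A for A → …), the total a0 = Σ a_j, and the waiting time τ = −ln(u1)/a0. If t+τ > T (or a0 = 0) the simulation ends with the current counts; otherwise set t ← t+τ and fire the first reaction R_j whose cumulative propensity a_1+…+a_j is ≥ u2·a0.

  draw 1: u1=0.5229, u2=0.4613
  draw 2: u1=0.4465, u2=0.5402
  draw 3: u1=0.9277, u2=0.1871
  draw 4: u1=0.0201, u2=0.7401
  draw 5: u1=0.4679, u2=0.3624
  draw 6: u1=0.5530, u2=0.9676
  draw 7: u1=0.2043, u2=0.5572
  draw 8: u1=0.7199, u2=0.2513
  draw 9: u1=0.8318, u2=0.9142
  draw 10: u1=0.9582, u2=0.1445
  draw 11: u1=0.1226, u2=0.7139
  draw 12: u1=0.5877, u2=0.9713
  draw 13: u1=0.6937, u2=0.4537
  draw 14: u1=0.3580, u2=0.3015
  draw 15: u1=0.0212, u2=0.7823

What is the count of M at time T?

M at T = 12

t=0.000: P=6 S=7 D=6 M=6
Draw 1: a1=15.876, a2=10.224, a3=0.516, a4=1.190, a5=10.920, a0=38.726; τ=−ln(0.5229)/38.726=0.017 → t=0.017; u2·a0=0.4613·38.726=17.864; a1=15.876 < 17.864 ≤ a1+a2=26.100 → R2 fires; P=5 S=7 D=6 M=8
Draw 2: a1=13.230, a2=8.520, a3=0.688, a4=1.190, a5=10.920, a0=34.548; τ=−ln(0.4465)/34.548=0.023 → t=0.040; u2·a0=0.5402·34.548=18.663; a1=13.230 < 18.663 ≤ a1+a2=21.750 → R2 fires; P=4 S=7 D=6 M=10
Draw 3: a1=10.584, a2=6.816, a3=0.860, a4=1.190, a5=10.920, a0=30.370; τ=−ln(0.9277)/30.370=0.002 → t=0.043; u2·a0=0.1871·30.370=5.682 ≤ a1=10.584 → R1 fires; P=3 S=7 D=6 M=10
Draw 4: a1=7.938, a2=5.112, a3=0.860, a4=1.190, a5=10.920, a0=26.020; τ=−ln(0.0201)/26.020=0.150 → t=0.193; u2·a0=0.7401·26.020=19.257; a1+…+a4=15.100 < 19.257 ≤ a1+…+a5=26.020 → R5 fires; P=4 S=6 D=5 M=10
Draw 5: a1=9.072, a2=5.680, a3=0.860, a4=1.020, a5=7.800, a0=24.432; τ=−ln(0.4679)/24.432=0.031 → t=0.224; u2·a0=0.3624·24.432=8.854 ≤ a1=9.072 → R1 fires; P=3 S=6 D=5 M=10
Draw 6: a1=6.804, a2=4.260, a3=0.860, a4=1.020, a5=7.800, a0=20.744; τ=−ln(0.5530)/20.744=0.029 → t=0.252; u2·a0=0.9676·20.744=20.072; a1+…+a4=12.944 < 20.072 ≤ a1+…+a5=20.744 → R5 fires; P=4 S=5 D=4 M=10
Draw 7: a1=7.560, a2=4.544, a3=0.860, a4=0.850, a5=5.200, a0=19.014; τ=−ln(0.2043)/19.014=0.084 → t=0.336; u2·a0=0.5572·19.014=10.595; a1=7.560 < 10.595 ≤ a1+a2=12.104 → R2 fires; P=3 S=5 D=4 M=12
Draw 8: a1=5.670, a2=3.408, a3=1.032, a4=0.850, a5=5.200, a0=16.160; τ=−ln(0.7199)/16.160=0.020 → t=0.356; u2·a0=0.2513·16.160=4.061 ≤ a1=5.670 → R1 fires; P=2 S=5 D=4 M=12
Draw 9: a1=3.780, a2=2.272, a3=1.032, a4=0.850, a5=5.200, a0=13.134; τ=−ln(0.8318)/13.134=0.014 → t=0.370; u2·a0=0.9142·13.134=12.007; a1+…+a4=7.934 < 12.007 ≤ a1+…+a5=13.134 → R5 fires; P=3 S=4 D=3 M=12
Draw 10: a1=4.536, a2=2.556, a3=1.032, a4=0.680, a5=3.120, a0=11.924; τ=−ln(0.9582)/11.924=0.004 → t=0.374; u2·a0=0.1445·11.924=1.723 ≤ a1=4.536 → R1 fires; P=2 S=4 D=3 M=12
Draw 11: a1=3.024, a2=1.704, a3=1.032, a4=0.680, a5=3.120, a0=9.560; τ=−ln(0.1226)/9.560=0.220 → t=0.593; u2·a0=0.7139·9.560=6.825; a1+…+a4=6.440 < 6.825 ≤ a1+…+a5=9.560 → R5 fires; P=3 S=3 D=2 M=12
Draw 12: a1=3.402, a2=1.704, a3=1.032, a4=0.510, a5=1.560, a0=8.208; τ=−ln(0.5877)/8.208=0.065 → t=0.658; u2·a0=0.9713·8.208=7.972; a1+…+a4=6.648 < 7.972 ≤ a1+…+a5=8.208 → R5 fires; P=4 S=2 D=1 M=12
Draw 13: a1=3.024, a2=1.136, a3=1.032, a4=0.340, a5=0.520, a0=6.052; τ=−ln(0.6937)/6.052=0.060 → t=0.719; u2·a0=0.4537·6.052=2.746 ≤ a1=3.024 → R1 fires; P=3 S=2 D=1 M=12
Draw 14: a1=2.268, a2=0.852, a3=1.032, a4=0.340, a5=0.520, a0=5.012; τ=−ln(0.3580)/5.012=0.205 → t=0.923; u2·a0=0.3015·5.012=1.511 ≤ a1=2.268 → R1 fires; P=2 S=2 D=1 M=12
Draw 15: a1=1.512, a2=0.568, a3=1.032, a4=0.340, a5=0.520, a0=3.972; τ=−ln(0.0212)/3.972=0.970 → t=1.894 > T=0.96: stop.
Read off M at T=0.96: 12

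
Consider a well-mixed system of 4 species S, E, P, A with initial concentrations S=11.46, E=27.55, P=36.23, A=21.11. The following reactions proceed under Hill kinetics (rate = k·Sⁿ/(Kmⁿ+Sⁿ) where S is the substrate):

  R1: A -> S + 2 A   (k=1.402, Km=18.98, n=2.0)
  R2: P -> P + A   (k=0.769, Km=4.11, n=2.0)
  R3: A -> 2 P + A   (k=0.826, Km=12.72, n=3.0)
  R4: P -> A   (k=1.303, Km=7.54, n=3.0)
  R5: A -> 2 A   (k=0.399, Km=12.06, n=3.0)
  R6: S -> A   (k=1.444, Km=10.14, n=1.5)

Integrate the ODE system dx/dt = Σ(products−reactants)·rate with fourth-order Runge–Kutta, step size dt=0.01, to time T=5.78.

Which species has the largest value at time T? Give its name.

RK4 with dt=0.01: 578 steps to T=5.78. Trajectory (selected grid times):
t=0.00: S=11.46 E=27.55 P=36.23 A=21.11
t=0.64: S=11.48 E=27.55 P=36.30 A=23.67
t=1.28: S=11.54 E=27.55 P=36.40 A=26.29
t=1.93: S=11.64 E=27.55 P=36.54 A=28.99
t=2.57: S=11.78 E=27.55 P=36.70 A=31.70
t=3.21: S=11.93 E=27.55 P=36.87 A=34.45
t=3.85: S=12.11 E=27.55 P=37.06 A=37.23
t=4.50: S=12.31 E=27.55 P=37.25 A=40.08
t=5.14: S=12.52 E=27.55 P=37.46 A=42.92
t=5.78: S=12.75 E=27.55 P=37.66 A=45.78
At T=5.78: S=12.75 E=27.55 P=37.66 A=45.78; the largest is A.

Dominant species at T: A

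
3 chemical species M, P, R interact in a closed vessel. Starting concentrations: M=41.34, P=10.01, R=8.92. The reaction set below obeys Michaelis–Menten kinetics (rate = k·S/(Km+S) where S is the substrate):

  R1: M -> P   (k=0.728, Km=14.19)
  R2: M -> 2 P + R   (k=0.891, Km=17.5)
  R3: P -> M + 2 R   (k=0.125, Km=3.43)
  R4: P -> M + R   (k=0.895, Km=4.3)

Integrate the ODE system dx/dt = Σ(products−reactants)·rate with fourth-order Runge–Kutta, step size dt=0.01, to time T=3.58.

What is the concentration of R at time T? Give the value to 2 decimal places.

R at T = 14.19

RK4 with dt=0.01: 358 steps to T=3.58. Trajectory (selected grid times):
t=0.00: M=41.34 P=10.01 R=8.92
t=0.40: M=41.16 P=10.44 R=9.50
t=0.80: M=40.99 P=10.86 R=10.08
t=1.19: M=40.82 P=11.27 R=10.65
t=1.59: M=40.66 P=11.69 R=11.23
t=1.99: M=40.49 P=12.10 R=11.82
t=2.39: M=40.33 P=12.51 R=12.42
t=2.78: M=40.18 P=12.90 R=13.00
t=3.18: M=40.03 P=13.30 R=13.59
t=3.58: M=39.88 P=13.70 R=14.19
Read off R at T=3.58: 14.19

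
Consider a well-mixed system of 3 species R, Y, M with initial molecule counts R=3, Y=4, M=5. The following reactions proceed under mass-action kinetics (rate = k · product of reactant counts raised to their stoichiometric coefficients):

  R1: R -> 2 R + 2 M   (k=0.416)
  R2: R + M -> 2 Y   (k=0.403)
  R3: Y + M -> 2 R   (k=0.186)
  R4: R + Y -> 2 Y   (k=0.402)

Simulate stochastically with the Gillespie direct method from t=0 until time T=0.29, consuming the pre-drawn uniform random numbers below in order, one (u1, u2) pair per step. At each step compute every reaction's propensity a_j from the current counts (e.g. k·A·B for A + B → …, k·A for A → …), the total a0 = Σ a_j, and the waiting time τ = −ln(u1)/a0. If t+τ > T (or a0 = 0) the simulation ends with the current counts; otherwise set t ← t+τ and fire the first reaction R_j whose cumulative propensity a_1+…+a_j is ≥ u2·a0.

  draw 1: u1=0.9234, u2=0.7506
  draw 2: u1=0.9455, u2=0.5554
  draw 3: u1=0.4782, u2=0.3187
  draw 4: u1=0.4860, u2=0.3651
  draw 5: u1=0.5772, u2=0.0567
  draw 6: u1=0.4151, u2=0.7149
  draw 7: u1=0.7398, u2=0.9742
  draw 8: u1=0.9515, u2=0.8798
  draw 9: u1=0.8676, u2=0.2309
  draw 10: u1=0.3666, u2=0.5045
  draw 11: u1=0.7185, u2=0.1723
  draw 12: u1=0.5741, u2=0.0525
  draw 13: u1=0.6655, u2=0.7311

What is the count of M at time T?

t=0.000: R=3 Y=4 M=5
Draw 1: a1=1.248, a2=6.045, a3=3.720, a4=4.824, a0=15.837; τ=−ln(0.9234)/15.837=0.005 → t=0.005; u2·a0=0.7506·15.837=11.887; a1+…+a3=11.013 < 11.887 ≤ a1+…+a4=15.837 → R4 fires; R=2 Y=5 M=5
Draw 2: a1=0.832, a2=4.030, a3=4.650, a4=4.020, a0=13.532; τ=−ln(0.9455)/13.532=0.004 → t=0.009; u2·a0=0.5554·13.532=7.516; a1+a2=4.862 < 7.516 ≤ a1+…+a3=9.512 → R3 fires; R=4 Y=4 M=4
Draw 3: a1=1.664, a2=6.448, a3=2.976, a4=6.432, a0=17.520; τ=−ln(0.4782)/17.520=0.042 → t=0.051; u2·a0=0.3187·17.520=5.584; a1=1.664 < 5.584 ≤ a1+a2=8.112 → R2 fires; R=3 Y=6 M=3
Draw 4: a1=1.248, a2=3.627, a3=3.348, a4=7.236, a0=15.459; τ=−ln(0.4860)/15.459=0.047 → t=0.098; u2·a0=0.3651·15.459=5.644; a1+a2=4.875 < 5.644 ≤ a1+…+a3=8.223 → R3 fires; R=5 Y=5 M=2
Draw 5: a1=2.080, a2=4.030, a3=1.860, a4=10.050, a0=18.020; τ=−ln(0.5772)/18.020=0.030 → t=0.128; u2·a0=0.0567·18.020=1.022 ≤ a1=2.080 → R1 fires; R=6 Y=5 M=4
Draw 6: a1=2.496, a2=9.672, a3=3.720, a4=12.060, a0=27.948; τ=−ln(0.4151)/27.948=0.031 → t=0.160; u2·a0=0.7149·27.948=19.980; a1+…+a3=15.888 < 19.980 ≤ a1+…+a4=27.948 → R4 fires; R=5 Y=6 M=4
Draw 7: a1=2.080, a2=8.060, a3=4.464, a4=12.060, a0=26.664; τ=−ln(0.7398)/26.664=0.011 → t=0.171; u2·a0=0.9742·26.664=25.976; a1+…+a3=14.604 < 25.976 ≤ a1+…+a4=26.664 → R4 fires; R=4 Y=7 M=4
Draw 8: a1=1.664, a2=6.448, a3=5.208, a4=11.256, a0=24.576; τ=−ln(0.9515)/24.576=0.002 → t=0.173; u2·a0=0.8798·24.576=21.622; a1+…+a3=13.320 < 21.622 ≤ a1+…+a4=24.576 → R4 fires; R=3 Y=8 M=4
Draw 9: a1=1.248, a2=4.836, a3=5.952, a4=9.648, a0=21.684; τ=−ln(0.8676)/21.684=0.007 → t=0.180; u2·a0=0.2309·21.684=5.007; a1=1.248 < 5.007 ≤ a1+a2=6.084 → R2 fires; R=2 Y=10 M=3
Draw 10: a1=0.832, a2=2.418, a3=5.580, a4=8.040, a0=16.870; τ=−ln(0.3666)/16.870=0.059 → t=0.239; u2·a0=0.5045·16.870=8.511; a1+a2=3.250 < 8.511 ≤ a1+…+a3=8.830 → R3 fires; R=4 Y=9 M=2
Draw 11: a1=1.664, a2=3.224, a3=3.348, a4=14.472, a0=22.708; τ=−ln(0.7185)/22.708=0.015 → t=0.254; u2·a0=0.1723·22.708=3.913; a1=1.664 < 3.913 ≤ a1+a2=4.888 → R2 fires; R=3 Y=11 M=1
Draw 12: a1=1.248, a2=1.209, a3=2.046, a4=13.266, a0=17.769; τ=−ln(0.5741)/17.769=0.031 → t=0.285; u2·a0=0.0525·17.769=0.933 ≤ a1=1.248 → R1 fires; R=4 Y=11 M=3
Draw 13: a1=1.664, a2=4.836, a3=6.138, a4=17.688, a0=30.326; τ=−ln(0.6655)/30.326=0.013 → t=0.298 > T=0.29: stop.
Read off M at T=0.29: 3

M at T = 3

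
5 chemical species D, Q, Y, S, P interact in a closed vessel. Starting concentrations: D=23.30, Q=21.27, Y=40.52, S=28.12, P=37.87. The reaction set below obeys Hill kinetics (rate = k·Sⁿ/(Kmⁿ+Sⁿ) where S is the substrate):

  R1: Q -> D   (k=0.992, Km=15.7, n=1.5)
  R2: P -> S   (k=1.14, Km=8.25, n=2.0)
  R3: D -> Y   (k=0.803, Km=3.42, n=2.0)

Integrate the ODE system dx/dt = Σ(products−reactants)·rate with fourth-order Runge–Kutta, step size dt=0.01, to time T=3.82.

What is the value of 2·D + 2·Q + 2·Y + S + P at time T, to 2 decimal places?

Value at T = 236.17

Check how each reaction changes W = 2·D + 2·Q + 2·Y + S + P (weight of products minus weight of reactants):
R1: Q -> D: (2·1) − (2·1) = 2 − 2 = 0
R2: P -> S: (1·1) − (1·1) = 1 − 1 = 0
R3: D -> Y: (2·1) − (2·1) = 2 − 2 = 0
Every reaction leaves W unchanged, so W is conserved and no simulation is needed: W(T) = W(0) = 2·23.30 + 2·21.27 + 2·40.52 + 28.12 + 37.87 = 236.17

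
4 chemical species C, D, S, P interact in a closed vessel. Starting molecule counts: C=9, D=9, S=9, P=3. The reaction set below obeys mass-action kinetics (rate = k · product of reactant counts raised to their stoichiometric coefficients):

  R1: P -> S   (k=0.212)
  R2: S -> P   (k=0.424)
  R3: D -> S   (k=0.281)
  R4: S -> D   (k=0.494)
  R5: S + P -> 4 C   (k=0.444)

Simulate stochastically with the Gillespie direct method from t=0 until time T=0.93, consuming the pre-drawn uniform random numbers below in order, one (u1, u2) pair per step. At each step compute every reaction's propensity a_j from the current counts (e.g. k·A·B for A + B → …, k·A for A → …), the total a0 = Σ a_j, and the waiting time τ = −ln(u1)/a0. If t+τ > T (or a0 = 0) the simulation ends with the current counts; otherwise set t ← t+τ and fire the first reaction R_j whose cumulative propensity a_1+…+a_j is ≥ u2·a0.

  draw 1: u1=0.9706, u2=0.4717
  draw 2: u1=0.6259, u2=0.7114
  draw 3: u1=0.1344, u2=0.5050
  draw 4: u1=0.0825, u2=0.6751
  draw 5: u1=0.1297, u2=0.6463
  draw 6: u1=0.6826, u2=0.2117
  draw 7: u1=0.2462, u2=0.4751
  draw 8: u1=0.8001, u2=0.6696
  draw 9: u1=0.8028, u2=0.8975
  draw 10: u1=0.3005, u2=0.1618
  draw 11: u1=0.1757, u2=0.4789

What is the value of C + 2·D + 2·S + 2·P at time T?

Value at T = 51

Check how each reaction changes W = C + 2·D + 2·S + 2·P (weight of products minus weight of reactants):
R1: P -> S: (2·1) − (2·1) = 2 − 2 = 0
R2: S -> P: (2·1) − (2·1) = 2 − 2 = 0
R3: D -> S: (2·1) − (2·1) = 2 − 2 = 0
R4: S -> D: (2·1) − (2·1) = 2 − 2 = 0
R5: S + P -> 4 C: (1·4) − (2·1 + 2·1) = 4 − 4 = 0
Every reaction leaves W unchanged, so W is conserved and no simulation is needed: W(T) = W(0) = 9 + 2·9 + 2·9 + 2·3 = 51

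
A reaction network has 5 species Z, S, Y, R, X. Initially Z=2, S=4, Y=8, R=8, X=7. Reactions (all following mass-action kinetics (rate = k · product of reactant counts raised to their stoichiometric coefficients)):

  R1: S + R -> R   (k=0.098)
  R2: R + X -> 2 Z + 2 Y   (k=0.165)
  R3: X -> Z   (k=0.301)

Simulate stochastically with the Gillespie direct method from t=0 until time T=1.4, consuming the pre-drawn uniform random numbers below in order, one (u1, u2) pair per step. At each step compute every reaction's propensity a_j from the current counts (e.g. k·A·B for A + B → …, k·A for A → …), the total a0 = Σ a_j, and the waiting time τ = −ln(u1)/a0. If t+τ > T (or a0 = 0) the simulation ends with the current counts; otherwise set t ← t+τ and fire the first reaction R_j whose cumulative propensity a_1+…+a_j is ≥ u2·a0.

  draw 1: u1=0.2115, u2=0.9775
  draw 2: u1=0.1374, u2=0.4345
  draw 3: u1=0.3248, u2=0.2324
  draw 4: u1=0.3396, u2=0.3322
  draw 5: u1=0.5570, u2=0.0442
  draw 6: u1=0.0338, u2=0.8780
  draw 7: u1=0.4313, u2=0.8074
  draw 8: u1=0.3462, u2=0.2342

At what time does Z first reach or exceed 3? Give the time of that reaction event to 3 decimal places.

t=0.000: Z=2 S=4 Y=8 R=8 X=7
Draw 1: a1=3.136, a2=9.240, a3=2.107, a0=14.483; τ=−ln(0.2115)/14.483=0.107 → t=0.107; u2·a0=0.9775·14.483=14.157; a1+a2=12.376 < 14.157 ≤ a1+…+a3=14.483 → R3 fires; Z=3 S=4 Y=8 R=8 X=6
Draw 2: a1=3.136, a2=7.920, a3=1.806, a0=12.862; τ=−ln(0.1374)/12.862=0.154 → t=0.262; u2·a0=0.4345·12.862=5.589; a1=3.136 < 5.589 ≤ a1+a2=11.056 → R2 fires; Z=5 S=4 Y=10 R=7 X=5
Draw 3: a1=2.744, a2=5.775, a3=1.505, a0=10.024; τ=−ln(0.3248)/10.024=0.112 → t=0.374; u2·a0=0.2324·10.024=2.330 ≤ a1=2.744 → R1 fires; Z=5 S=3 Y=10 R=7 X=5
Draw 4: a1=2.058, a2=5.775, a3=1.505, a0=9.338; τ=−ln(0.3396)/9.338=0.116 → t=0.489; u2·a0=0.3322·9.338=3.102; a1=2.058 < 3.102 ≤ a1+a2=7.833 → R2 fires; Z=7 S=3 Y=12 R=6 X=4
Draw 5: a1=1.764, a2=3.960, a3=1.204, a0=6.928; τ=−ln(0.5570)/6.928=0.084 → t=0.574; u2·a0=0.0442·6.928=0.306 ≤ a1=1.764 → R1 fires; Z=7 S=2 Y=12 R=6 X=4
Draw 6: a1=1.176, a2=3.960, a3=1.204, a0=6.340; τ=−ln(0.0338)/6.340=0.534 → t=1.108; u2·a0=0.8780·6.340=5.567; a1+a2=5.136 < 5.567 ≤ a1+…+a3=6.340 → R3 fires; Z=8 S=2 Y=12 R=6 X=3
Draw 7: a1=1.176, a2=2.970, a3=0.903, a0=5.049; τ=−ln(0.4313)/5.049=0.167 → t=1.275; u2·a0=0.8074·5.049=4.077; a1=1.176 < 4.077 ≤ a1+a2=4.146 → R2 fires; Z=10 S=2 Y=14 R=5 X=2
Draw 8: a1=0.980, a2=1.650, a3=0.602, a0=3.232; τ=−ln(0.3462)/3.232=0.328 → t=1.603 > T=1.4: stop.
Z first becomes ≥ 3 when it reaches 3 at the event at t=0.107.

Threshold first reached at t = 0.107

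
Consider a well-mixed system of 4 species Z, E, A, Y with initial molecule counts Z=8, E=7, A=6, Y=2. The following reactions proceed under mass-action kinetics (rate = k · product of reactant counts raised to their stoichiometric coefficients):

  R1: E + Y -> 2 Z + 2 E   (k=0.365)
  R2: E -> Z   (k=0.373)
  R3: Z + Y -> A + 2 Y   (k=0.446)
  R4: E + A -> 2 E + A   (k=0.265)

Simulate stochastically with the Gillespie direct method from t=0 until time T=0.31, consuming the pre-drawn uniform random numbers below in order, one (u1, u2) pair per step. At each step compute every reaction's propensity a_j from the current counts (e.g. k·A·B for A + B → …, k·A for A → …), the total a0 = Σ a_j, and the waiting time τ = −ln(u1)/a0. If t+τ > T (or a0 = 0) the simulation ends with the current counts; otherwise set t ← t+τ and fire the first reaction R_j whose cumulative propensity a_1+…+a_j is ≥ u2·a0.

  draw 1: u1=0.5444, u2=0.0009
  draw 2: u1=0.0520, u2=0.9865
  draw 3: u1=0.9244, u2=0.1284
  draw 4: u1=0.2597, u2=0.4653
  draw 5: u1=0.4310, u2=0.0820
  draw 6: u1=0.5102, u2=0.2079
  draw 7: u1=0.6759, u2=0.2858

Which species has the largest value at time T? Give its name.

t=0.000: Z=8 E=7 A=6 Y=2
Draw 1: a1=5.110, a2=2.611, a3=7.136, a4=11.130, a0=25.987; τ=−ln(0.5444)/25.987=0.023 → t=0.023; u2·a0=0.0009·25.987=0.023 ≤ a1=5.110 → R1 fires; Z=10 E=8 A=6 Y=1
Draw 2: a1=2.920, a2=2.984, a3=4.460, a4=12.720, a0=23.084; τ=−ln(0.0520)/23.084=0.128 → t=0.151; u2·a0=0.9865·23.084=22.772; a1+…+a3=10.364 < 22.772 ≤ a1+…+a4=23.084 → R4 fires; Z=10 E=9 A=6 Y=1
Draw 3: a1=3.285, a2=3.357, a3=4.460, a4=14.310, a0=25.412; τ=−ln(0.9244)/25.412=0.003 → t=0.155; u2·a0=0.1284·25.412=3.263 ≤ a1=3.285 → R1 fires; Z=12 E=10 A=6 Y=0
Draw 4: a1=0.000, a2=3.730, a3=0.000, a4=15.900, a0=19.630; τ=−ln(0.2597)/19.630=0.069 → t=0.223; u2·a0=0.4653·19.630=9.134; a1+…+a3=3.730 < 9.134 ≤ a1+…+a4=19.630 → R4 fires; Z=12 E=11 A=6 Y=0
Draw 5: a1=0.000, a2=4.103, a3=0.000, a4=17.490, a0=21.593; τ=−ln(0.4310)/21.593=0.039 → t=0.262; u2·a0=0.0820·21.593=1.771; a1=0.000 < 1.771 ≤ a1+a2=4.103 → R2 fires; Z=13 E=10 A=6 Y=0
Draw 6: a1=0.000, a2=3.730, a3=0.000, a4=15.900, a0=19.630; τ=−ln(0.5102)/19.630=0.034 → t=0.297; u2·a0=0.2079·19.630=4.081; a1+…+a3=3.730 < 4.081 ≤ a1+…+a4=19.630 → R4 fires; Z=13 E=11 A=6 Y=0
Draw 7: a1=0.000, a2=4.103, a3=0.000, a4=17.490, a0=21.593; τ=−ln(0.6759)/21.593=0.018 → t=0.315 > T=0.31: stop.
At T=0.31: Z=13 E=11 A=6 Y=0; the largest is Z.

Dominant species at T: Z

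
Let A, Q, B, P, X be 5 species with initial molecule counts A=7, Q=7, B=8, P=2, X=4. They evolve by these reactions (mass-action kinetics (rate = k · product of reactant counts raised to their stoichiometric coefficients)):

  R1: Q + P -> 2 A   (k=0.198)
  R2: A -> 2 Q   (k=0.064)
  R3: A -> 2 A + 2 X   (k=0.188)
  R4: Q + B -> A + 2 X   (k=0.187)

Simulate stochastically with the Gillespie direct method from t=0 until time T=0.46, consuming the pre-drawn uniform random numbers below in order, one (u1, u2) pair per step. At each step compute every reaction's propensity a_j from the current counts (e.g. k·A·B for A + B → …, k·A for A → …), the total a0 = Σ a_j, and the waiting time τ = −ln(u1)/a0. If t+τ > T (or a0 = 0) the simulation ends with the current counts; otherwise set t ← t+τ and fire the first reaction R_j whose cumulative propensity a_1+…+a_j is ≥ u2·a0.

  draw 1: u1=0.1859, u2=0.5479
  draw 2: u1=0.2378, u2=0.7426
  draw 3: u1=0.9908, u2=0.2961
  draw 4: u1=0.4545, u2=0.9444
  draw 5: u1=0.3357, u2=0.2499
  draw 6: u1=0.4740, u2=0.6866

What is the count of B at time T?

B at T = 5

t=0.000: A=7 Q=7 B=8 P=2 X=4
Draw 1: a1=2.772, a2=0.448, a3=1.316, a4=10.472, a0=15.008; τ=−ln(0.1859)/15.008=0.112 → t=0.112; u2·a0=0.5479·15.008=8.223; a1+…+a3=4.536 < 8.223 ≤ a1+…+a4=15.008 → R4 fires; A=8 Q=6 B=7 P=2 X=6
Draw 2: a1=2.376, a2=0.512, a3=1.504, a4=7.854, a0=12.246; τ=−ln(0.2378)/12.246=0.117 → t=0.229; u2·a0=0.7426·12.246=9.094; a1+…+a3=4.392 < 9.094 ≤ a1+…+a4=12.246 → R4 fires; A=9 Q=5 B=6 P=2 X=8
Draw 3: a1=1.980, a2=0.576, a3=1.692, a4=5.610, a0=9.858; τ=−ln(0.9908)/9.858=0.001 → t=0.230; u2·a0=0.2961·9.858=2.919; a1+a2=2.556 < 2.919 ≤ a1+…+a3=4.248 → R3 fires; A=10 Q=5 B=6 P=2 X=10
Draw 4: a1=1.980, a2=0.640, a3=1.880, a4=5.610, a0=10.110; τ=−ln(0.4545)/10.110=0.078 → t=0.308; u2·a0=0.9444·10.110=9.548; a1+…+a3=4.500 < 9.548 ≤ a1+…+a4=10.110 → R4 fires; A=11 Q=4 B=5 P=2 X=12
Draw 5: a1=1.584, a2=0.704, a3=2.068, a4=3.740, a0=8.096; τ=−ln(0.3357)/8.096=0.135 → t=0.443; u2·a0=0.2499·8.096=2.023; a1=1.584 < 2.023 ≤ a1+a2=2.288 → R2 fires; A=10 Q=6 B=5 P=2 X=12
Draw 6: a1=2.376, a2=0.640, a3=1.880, a4=5.610, a0=10.506; τ=−ln(0.4740)/10.506=0.071 → t=0.514 > T=0.46: stop.
Read off B at T=0.46: 5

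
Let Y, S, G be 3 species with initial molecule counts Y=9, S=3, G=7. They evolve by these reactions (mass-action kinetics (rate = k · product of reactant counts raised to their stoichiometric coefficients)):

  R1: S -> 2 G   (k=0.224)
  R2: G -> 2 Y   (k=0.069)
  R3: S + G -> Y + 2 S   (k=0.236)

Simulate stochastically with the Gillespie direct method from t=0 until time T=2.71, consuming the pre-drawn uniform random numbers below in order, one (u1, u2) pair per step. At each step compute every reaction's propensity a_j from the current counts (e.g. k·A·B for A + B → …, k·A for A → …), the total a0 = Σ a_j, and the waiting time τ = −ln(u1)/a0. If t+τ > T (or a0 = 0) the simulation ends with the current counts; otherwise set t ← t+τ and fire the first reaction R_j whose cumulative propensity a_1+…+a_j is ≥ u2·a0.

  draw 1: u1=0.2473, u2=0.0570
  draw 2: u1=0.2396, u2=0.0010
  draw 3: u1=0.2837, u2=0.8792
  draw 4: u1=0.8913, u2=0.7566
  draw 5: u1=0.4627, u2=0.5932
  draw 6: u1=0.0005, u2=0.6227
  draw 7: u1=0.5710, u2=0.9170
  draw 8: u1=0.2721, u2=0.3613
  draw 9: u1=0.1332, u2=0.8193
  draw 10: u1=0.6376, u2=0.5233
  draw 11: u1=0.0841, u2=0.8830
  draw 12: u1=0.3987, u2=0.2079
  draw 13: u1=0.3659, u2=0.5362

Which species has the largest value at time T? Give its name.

Dominant species at T: Y

t=0.000: Y=9 S=3 G=7
Draw 1: a1=0.672, a2=0.483, a3=4.956, a0=6.111; τ=−ln(0.2473)/6.111=0.229 → t=0.229; u2·a0=0.0570·6.111=0.348 ≤ a1=0.672 → R1 fires; Y=9 S=2 G=9
Draw 2: a1=0.448, a2=0.621, a3=4.248, a0=5.317; τ=−ln(0.2396)/5.317=0.269 → t=0.497; u2·a0=0.0010·5.317=0.005 ≤ a1=0.448 → R1 fires; Y=9 S=1 G=11
Draw 3: a1=0.224, a2=0.759, a3=2.596, a0=3.579; τ=−ln(0.2837)/3.579=0.352 → t=0.849; u2·a0=0.8792·3.579=3.147; a1+a2=0.983 < 3.147 ≤ a1+…+a3=3.579 → R3 fires; Y=10 S=2 G=10
Draw 4: a1=0.448, a2=0.690, a3=4.720, a0=5.858; τ=−ln(0.8913)/5.858=0.020 → t=0.869; u2·a0=0.7566·5.858=4.432; a1+a2=1.138 < 4.432 ≤ a1+…+a3=5.858 → R3 fires; Y=11 S=3 G=9
Draw 5: a1=0.672, a2=0.621, a3=6.372, a0=7.665; τ=−ln(0.4627)/7.665=0.101 → t=0.970; u2·a0=0.5932·7.665=4.547; a1+a2=1.293 < 4.547 ≤ a1+…+a3=7.665 → R3 fires; Y=12 S=4 G=8
Draw 6: a1=0.896, a2=0.552, a3=7.552, a0=9.000; τ=−ln(0.0005)/9.000=0.845 → t=1.814; u2·a0=0.6227·9.000=5.604; a1+a2=1.448 < 5.604 ≤ a1+…+a3=9.000 → R3 fires; Y=13 S=5 G=7
Draw 7: a1=1.120, a2=0.483, a3=8.260, a0=9.863; τ=−ln(0.5710)/9.863=0.057 → t=1.871; u2·a0=0.9170·9.863=9.044; a1+a2=1.603 < 9.044 ≤ a1+…+a3=9.863 → R3 fires; Y=14 S=6 G=6
Draw 8: a1=1.344, a2=0.414, a3=8.496, a0=10.254; τ=−ln(0.2721)/10.254=0.127 → t=1.998; u2·a0=0.3613·10.254=3.705; a1+a2=1.758 < 3.705 ≤ a1+…+a3=10.254 → R3 fires; Y=15 S=7 G=5
Draw 9: a1=1.568, a2=0.345, a3=8.260, a0=10.173; τ=−ln(0.1332)/10.173=0.198 → t=2.196; u2·a0=0.8193·10.173=8.335; a1+a2=1.913 < 8.335 ≤ a1+…+a3=10.173 → R3 fires; Y=16 S=8 G=4
Draw 10: a1=1.792, a2=0.276, a3=7.552, a0=9.620; τ=−ln(0.6376)/9.620=0.047 → t=2.243; u2·a0=0.5233·9.620=5.034; a1+a2=2.068 < 5.034 ≤ a1+…+a3=9.620 → R3 fires; Y=17 S=9 G=3
Draw 11: a1=2.016, a2=0.207, a3=6.372, a0=8.595; τ=−ln(0.0841)/8.595=0.288 → t=2.531; u2·a0=0.8830·8.595=7.589; a1+a2=2.223 < 7.589 ≤ a1+…+a3=8.595 → R3 fires; Y=18 S=10 G=2
Draw 12: a1=2.240, a2=0.138, a3=4.720, a0=7.098; τ=−ln(0.3987)/7.098=0.130 → t=2.660; u2·a0=0.2079·7.098=1.476 ≤ a1=2.240 → R1 fires; Y=18 S=9 G=4
Draw 13: a1=2.016, a2=0.276, a3=8.496, a0=10.788; τ=−ln(0.3659)/10.788=0.093 → t=2.754 > T=2.71: stop.
At T=2.71: Y=18 S=9 G=4; the largest is Y.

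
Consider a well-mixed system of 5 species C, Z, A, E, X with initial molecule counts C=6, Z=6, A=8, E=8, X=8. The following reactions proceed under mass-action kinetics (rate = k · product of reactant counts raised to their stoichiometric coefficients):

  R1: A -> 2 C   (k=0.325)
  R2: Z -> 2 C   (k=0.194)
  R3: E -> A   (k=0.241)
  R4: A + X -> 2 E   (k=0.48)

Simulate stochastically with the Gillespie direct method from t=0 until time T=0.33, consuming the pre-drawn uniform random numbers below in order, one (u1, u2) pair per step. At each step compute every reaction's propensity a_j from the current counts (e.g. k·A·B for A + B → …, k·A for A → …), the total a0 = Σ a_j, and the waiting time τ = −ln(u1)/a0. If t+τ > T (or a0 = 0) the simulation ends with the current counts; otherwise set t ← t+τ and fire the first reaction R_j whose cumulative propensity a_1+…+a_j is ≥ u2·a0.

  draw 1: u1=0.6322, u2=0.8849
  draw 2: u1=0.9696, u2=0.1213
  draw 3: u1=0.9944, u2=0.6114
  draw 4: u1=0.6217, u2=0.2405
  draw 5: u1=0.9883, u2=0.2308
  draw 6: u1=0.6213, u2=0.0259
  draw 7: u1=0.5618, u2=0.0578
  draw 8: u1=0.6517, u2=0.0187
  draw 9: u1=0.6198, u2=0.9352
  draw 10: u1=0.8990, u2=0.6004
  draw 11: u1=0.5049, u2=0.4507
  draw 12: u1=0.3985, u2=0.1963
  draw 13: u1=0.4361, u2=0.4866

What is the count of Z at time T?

Z at T = 5

t=0.000: C=6 Z=6 A=8 E=8 X=8
Draw 1: a1=2.600, a2=1.164, a3=1.928, a4=30.720, a0=36.412; τ=−ln(0.6322)/36.412=0.013 → t=0.013; u2·a0=0.8849·36.412=32.221; a1+…+a3=5.692 < 32.221 ≤ a1+…+a4=36.412 → R4 fires; C=6 Z=6 A=7 E=10 X=7
Draw 2: a1=2.275, a2=1.164, a3=2.410, a4=23.520, a0=29.369; τ=−ln(0.9696)/29.369=0.001 → t=0.014; u2·a0=0.1213·29.369=3.562; a1+a2=3.439 < 3.562 ≤ a1+…+a3=5.849 → R3 fires; C=6 Z=6 A=8 E=9 X=7
Draw 3: a1=2.600, a2=1.164, a3=2.169, a4=26.880, a0=32.813; τ=−ln(0.9944)/32.813=0.000 → t=0.014; u2·a0=0.6114·32.813=20.062; a1+…+a3=5.933 < 20.062 ≤ a1+…+a4=32.813 → R4 fires; C=6 Z=6 A=7 E=11 X=6
Draw 4: a1=2.275, a2=1.164, a3=2.651, a4=20.160, a0=26.250; τ=−ln(0.6217)/26.250=0.018 → t=0.032; u2·a0=0.2405·26.250=6.313; a1+…+a3=6.090 < 6.313 ≤ a1+…+a4=26.250 → R4 fires; C=6 Z=6 A=6 E=13 X=5
Draw 5: a1=1.950, a2=1.164, a3=3.133, a4=14.400, a0=20.647; τ=−ln(0.9883)/20.647=0.001 → t=0.032; u2·a0=0.2308·20.647=4.765; a1+a2=3.114 < 4.765 ≤ a1+…+a3=6.247 → R3 fires; C=6 Z=6 A=7 E=12 X=5
Draw 6: a1=2.275, a2=1.164, a3=2.892, a4=16.800, a0=23.131; τ=−ln(0.6213)/23.131=0.021 → t=0.053; u2·a0=0.0259·23.131=0.599 ≤ a1=2.275 → R1 fires; C=8 Z=6 A=6 E=12 X=5
Draw 7: a1=1.950, a2=1.164, a3=2.892, a4=14.400, a0=20.406; τ=−ln(0.5618)/20.406=0.028 → t=0.081; u2·a0=0.0578·20.406=1.179 ≤ a1=1.950 → R1 fires; C=10 Z=6 A=5 E=12 X=5
Draw 8: a1=1.625, a2=1.164, a3=2.892, a4=12.000, a0=17.681; τ=−ln(0.6517)/17.681=0.024 → t=0.106; u2·a0=0.0187·17.681=0.331 ≤ a1=1.625 → R1 fires; C=12 Z=6 A=4 E=12 X=5
Draw 9: a1=1.300, a2=1.164, a3=2.892, a4=9.600, a0=14.956; τ=−ln(0.6198)/14.956=0.032 → t=0.138; u2·a0=0.9352·14.956=13.987; a1+…+a3=5.356 < 13.987 ≤ a1+…+a4=14.956 → R4 fires; C=12 Z=6 A=3 E=14 X=4
Draw 10: a1=0.975, a2=1.164, a3=3.374, a4=5.760, a0=11.273; τ=−ln(0.8990)/11.273=0.009 → t=0.147; u2·a0=0.6004·11.273=6.768; a1+…+a3=5.513 < 6.768 ≤ a1+…+a4=11.273 → R4 fires; C=12 Z=6 A=2 E=16 X=3
Draw 11: a1=0.650, a2=1.164, a3=3.856, a4=2.880, a0=8.550; τ=−ln(0.5049)/8.550=0.080 → t=0.227; u2·a0=0.4507·8.550=3.853; a1+a2=1.814 < 3.853 ≤ a1+…+a3=5.670 → R3 fires; C=12 Z=6 A=3 E=15 X=3
Draw 12: a1=0.975, a2=1.164, a3=3.615, a4=4.320, a0=10.074; τ=−ln(0.3985)/10.074=0.091 → t=0.318; u2·a0=0.1963·10.074=1.978; a1=0.975 < 1.978 ≤ a1+a2=2.139 → R2 fires; C=14 Z=5 A=3 E=15 X=3
Draw 13: a1=0.975, a2=0.970, a3=3.615, a4=4.320, a0=9.880; τ=−ln(0.4361)/9.880=0.084 → t=0.402 > T=0.33: stop.
Read off Z at T=0.33: 5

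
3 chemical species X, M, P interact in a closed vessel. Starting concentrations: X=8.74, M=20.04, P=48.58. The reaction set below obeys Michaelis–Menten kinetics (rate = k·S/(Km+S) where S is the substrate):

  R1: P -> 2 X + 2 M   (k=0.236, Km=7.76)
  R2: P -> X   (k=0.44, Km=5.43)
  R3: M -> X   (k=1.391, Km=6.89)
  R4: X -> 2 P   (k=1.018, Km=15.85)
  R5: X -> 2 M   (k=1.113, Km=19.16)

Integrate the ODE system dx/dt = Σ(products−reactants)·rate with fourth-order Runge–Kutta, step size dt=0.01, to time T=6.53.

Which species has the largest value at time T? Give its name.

RK4 with dt=0.01: 653 steps to T=6.53. Trajectory (selected grid times):
t=0.00: X=8.74 M=20.04 P=48.58
t=0.73: X=9.55 M=20.11 P=48.69
t=1.45: X=10.32 M=20.20 P=48.82
t=2.18: X=11.07 M=20.32 P=48.98
t=2.90: X=11.79 M=20.47 P=49.16
t=3.63: X=12.50 M=20.63 P=49.37
t=4.35: X=13.18 M=20.82 P=49.59
t=5.08: X=13.86 M=21.03 P=49.84
t=5.80: X=14.50 M=21.25 P=50.10
t=6.53: X=15.15 M=21.49 P=50.38
At T=6.53: X=15.15 M=21.49 P=50.38; the largest is P.

Dominant species at T: P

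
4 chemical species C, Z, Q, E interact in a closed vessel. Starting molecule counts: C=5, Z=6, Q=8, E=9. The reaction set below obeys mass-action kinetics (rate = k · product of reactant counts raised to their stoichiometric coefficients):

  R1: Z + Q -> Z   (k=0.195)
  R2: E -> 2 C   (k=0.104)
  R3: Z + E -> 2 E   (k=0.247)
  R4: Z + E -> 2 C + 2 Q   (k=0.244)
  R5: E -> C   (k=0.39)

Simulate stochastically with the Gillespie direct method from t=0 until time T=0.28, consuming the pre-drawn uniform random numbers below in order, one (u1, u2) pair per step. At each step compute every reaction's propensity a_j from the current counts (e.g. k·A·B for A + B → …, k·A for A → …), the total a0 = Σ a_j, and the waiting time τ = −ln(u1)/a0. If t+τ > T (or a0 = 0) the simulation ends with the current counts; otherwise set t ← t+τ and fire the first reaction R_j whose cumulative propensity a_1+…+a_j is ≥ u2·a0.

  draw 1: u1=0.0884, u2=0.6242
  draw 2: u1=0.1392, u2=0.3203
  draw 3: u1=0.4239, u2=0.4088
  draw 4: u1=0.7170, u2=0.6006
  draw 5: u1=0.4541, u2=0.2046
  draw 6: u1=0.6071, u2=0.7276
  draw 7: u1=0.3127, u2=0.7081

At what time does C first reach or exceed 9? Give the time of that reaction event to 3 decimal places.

t=0.000: C=5 Z=6 Q=8 E=9
Draw 1: a1=9.360, a2=0.936, a3=13.338, a4=13.176, a5=3.510, a0=40.320; τ=−ln(0.0884)/40.320=0.060 → t=0.060; u2·a0=0.6242·40.320=25.168; a1+…+a3=23.634 < 25.168 ≤ a1+…+a4=36.810 → R4 fires; C=7 Z=5 Q=10 E=8
Draw 2: a1=9.750, a2=0.832, a3=9.880, a4=9.760, a5=3.120, a0=33.342; τ=−ln(0.1392)/33.342=0.059 → t=0.119; u2·a0=0.3203·33.342=10.679; a1+a2=10.582 < 10.679 ≤ a1+…+a3=20.462 → R3 fires; C=7 Z=4 Q=10 E=9
Draw 3: a1=7.800, a2=0.936, a3=8.892, a4=8.784, a5=3.510, a0=29.922; τ=−ln(0.4239)/29.922=0.029 → t=0.148; u2·a0=0.4088·29.922=12.232; a1+a2=8.736 < 12.232 ≤ a1+…+a3=17.628 → R3 fires; C=7 Z=3 Q=10 E=10
Draw 4: a1=5.850, a2=1.040, a3=7.410, a4=7.320, a5=3.900, a0=25.520; τ=−ln(0.7170)/25.520=0.013 → t=0.161; u2·a0=0.6006·25.520=15.327; a1+…+a3=14.300 < 15.327 ≤ a1+…+a4=21.620 → R4 fires; C=9 Z=2 Q=12 E=9
Draw 5: a1=4.680, a2=0.936, a3=4.446, a4=4.392, a5=3.510, a0=17.964; τ=−ln(0.4541)/17.964=0.044 → t=0.205; u2·a0=0.2046·17.964=3.675 ≤ a1=4.680 → R1 fires; C=9 Z=2 Q=11 E=9
Draw 6: a1=4.290, a2=0.936, a3=4.446, a4=4.392, a5=3.510, a0=17.574; τ=−ln(0.6071)/17.574=0.028 → t=0.233; u2·a0=0.7276·17.574=12.787; a1+…+a3=9.672 < 12.787 ≤ a1+…+a4=14.064 → R4 fires; C=11 Z=1 Q=13 E=8
Draw 7: a1=2.535, a2=0.832, a3=1.976, a4=1.952, a5=3.120, a0=10.415; τ=−ln(0.3127)/10.415=0.112 → t=0.345 > T=0.28: stop.
C first becomes ≥ 9 when it reaches 9 at the event at t=0.161.

Threshold first reached at t = 0.161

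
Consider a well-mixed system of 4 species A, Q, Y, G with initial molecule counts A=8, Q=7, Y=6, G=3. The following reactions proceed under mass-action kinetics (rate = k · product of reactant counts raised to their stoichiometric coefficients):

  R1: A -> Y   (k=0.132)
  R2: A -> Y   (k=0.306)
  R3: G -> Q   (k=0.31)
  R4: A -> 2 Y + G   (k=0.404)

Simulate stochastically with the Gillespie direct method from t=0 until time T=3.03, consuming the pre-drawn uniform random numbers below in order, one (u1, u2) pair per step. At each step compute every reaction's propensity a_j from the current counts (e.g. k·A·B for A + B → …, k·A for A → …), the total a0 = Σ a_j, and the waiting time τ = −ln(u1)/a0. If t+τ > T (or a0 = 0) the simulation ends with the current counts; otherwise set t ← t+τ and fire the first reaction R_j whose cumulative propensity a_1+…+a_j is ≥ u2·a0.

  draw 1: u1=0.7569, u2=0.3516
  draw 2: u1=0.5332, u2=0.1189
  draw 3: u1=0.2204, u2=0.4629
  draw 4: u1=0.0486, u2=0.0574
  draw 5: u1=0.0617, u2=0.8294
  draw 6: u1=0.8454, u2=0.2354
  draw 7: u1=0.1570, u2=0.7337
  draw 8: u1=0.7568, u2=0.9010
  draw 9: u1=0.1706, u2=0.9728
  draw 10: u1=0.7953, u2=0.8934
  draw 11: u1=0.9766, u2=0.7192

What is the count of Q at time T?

Q at T = 9

t=0.000: A=8 Q=7 Y=6 G=3
Draw 1: a1=1.056, a2=2.448, a3=0.930, a4=3.232, a0=7.666; τ=−ln(0.7569)/7.666=0.036 → t=0.036; u2·a0=0.3516·7.666=2.695; a1=1.056 < 2.695 ≤ a1+a2=3.504 → R2 fires; A=7 Q=7 Y=7 G=3
Draw 2: a1=0.924, a2=2.142, a3=0.930, a4=2.828, a0=6.824; τ=−ln(0.5332)/6.824=0.092 → t=0.128; u2·a0=0.1189·6.824=0.811 ≤ a1=0.924 → R1 fires; A=6 Q=7 Y=8 G=3
Draw 3: a1=0.792, a2=1.836, a3=0.930, a4=2.424, a0=5.982; τ=−ln(0.2204)/5.982=0.253 → t=0.381; u2·a0=0.4629·5.982=2.769; a1+a2=2.628 < 2.769 ≤ a1+…+a3=3.558 → R3 fires; A=6 Q=8 Y=8 G=2
Draw 4: a1=0.792, a2=1.836, a3=0.620, a4=2.424, a0=5.672; τ=−ln(0.0486)/5.672=0.533 → t=0.914; u2·a0=0.0574·5.672=0.326 ≤ a1=0.792 → R1 fires; A=5 Q=8 Y=9 G=2
Draw 5: a1=0.660, a2=1.530, a3=0.620, a4=2.020, a0=4.830; τ=−ln(0.0617)/4.830=0.577 → t=1.491; u2·a0=0.8294·4.830=4.006; a1+…+a3=2.810 < 4.006 ≤ a1+…+a4=4.830 → R4 fires; A=4 Q=8 Y=11 G=3
Draw 6: a1=0.528, a2=1.224, a3=0.930, a4=1.616, a0=4.298; τ=−ln(0.8454)/4.298=0.039 → t=1.530; u2·a0=0.2354·4.298=1.012; a1=0.528 < 1.012 ≤ a1+a2=1.752 → R2 fires; A=3 Q=8 Y=12 G=3
Draw 7: a1=0.396, a2=0.918, a3=0.930, a4=1.212, a0=3.456; τ=−ln(0.1570)/3.456=0.536 → t=2.066; u2·a0=0.7337·3.456=2.536; a1+…+a3=2.244 < 2.536 ≤ a1+…+a4=3.456 → R4 fires; A=2 Q=8 Y=14 G=4
Draw 8: a1=0.264, a2=0.612, a3=1.240, a4=0.808, a0=2.924; τ=−ln(0.7568)/2.924=0.095 → t=2.161; u2·a0=0.9010·2.924=2.635; a1+…+a3=2.116 < 2.635 ≤ a1+…+a4=2.924 → R4 fires; A=1 Q=8 Y=16 G=5
Draw 9: a1=0.132, a2=0.306, a3=1.550, a4=0.404, a0=2.392; τ=−ln(0.1706)/2.392=0.739 → t=2.901; u2·a0=0.9728·2.392=2.327; a1+…+a3=1.988 < 2.327 ≤ a1+…+a4=2.392 → R4 fires; A=0 Q=8 Y=18 G=6
Draw 10: a1=0.000, a2=0.000, a3=1.860, a4=0.000, a0=1.860; τ=−ln(0.7953)/1.860=0.123 → t=3.024; u2·a0=0.8934·1.860=1.662; a1+a2=0.000 < 1.662 ≤ a1+…+a3=1.860 → R3 fires; A=0 Q=9 Y=18 G=5
Draw 11: a1=0.000, a2=0.000, a3=1.550, a4=0.000, a0=1.550; τ=−ln(0.9766)/1.550=0.015 → t=3.039 > T=3.03: stop.
Read off Q at T=3.03: 9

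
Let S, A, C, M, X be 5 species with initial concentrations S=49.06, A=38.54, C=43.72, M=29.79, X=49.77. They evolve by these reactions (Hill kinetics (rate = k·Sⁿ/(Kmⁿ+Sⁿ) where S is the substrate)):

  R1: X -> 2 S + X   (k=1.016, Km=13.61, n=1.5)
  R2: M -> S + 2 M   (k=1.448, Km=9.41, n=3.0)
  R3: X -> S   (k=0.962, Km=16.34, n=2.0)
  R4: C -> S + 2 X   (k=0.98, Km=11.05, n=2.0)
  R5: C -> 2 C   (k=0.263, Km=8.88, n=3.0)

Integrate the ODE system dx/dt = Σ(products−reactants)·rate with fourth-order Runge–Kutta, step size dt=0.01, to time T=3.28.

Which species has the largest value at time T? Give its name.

Dominant species at T: S

RK4 with dt=0.01: 328 steps to T=3.28. Trajectory (selected grid times):
t=0.00: S=49.06 A=38.54 C=43.72 M=29.79 X=49.77
t=0.36: S=50.85 A=38.54 C=43.48 M=30.30 X=50.12
t=0.73: S=52.69 A=38.54 C=43.24 M=30.82 X=50.48
t=1.09: S=54.49 A=38.54 C=43.00 M=31.32 X=50.83
t=1.46: S=56.33 A=38.54 C=42.76 M=31.85 X=51.18
t=1.82: S=58.13 A=38.54 C=42.52 M=32.35 X=51.53
t=2.19: S=59.98 A=38.54 C=42.28 M=32.88 X=51.89
t=2.55: S=61.78 A=38.54 C=42.04 M=33.39 X=52.23
t=2.92: S=63.63 A=38.54 C=41.80 M=33.91 X=52.59
t=3.28: S=65.43 A=38.54 C=41.56 M=34.42 X=52.93
At T=3.28: S=65.43 A=38.54 C=41.56 M=34.42 X=52.93; the largest is S.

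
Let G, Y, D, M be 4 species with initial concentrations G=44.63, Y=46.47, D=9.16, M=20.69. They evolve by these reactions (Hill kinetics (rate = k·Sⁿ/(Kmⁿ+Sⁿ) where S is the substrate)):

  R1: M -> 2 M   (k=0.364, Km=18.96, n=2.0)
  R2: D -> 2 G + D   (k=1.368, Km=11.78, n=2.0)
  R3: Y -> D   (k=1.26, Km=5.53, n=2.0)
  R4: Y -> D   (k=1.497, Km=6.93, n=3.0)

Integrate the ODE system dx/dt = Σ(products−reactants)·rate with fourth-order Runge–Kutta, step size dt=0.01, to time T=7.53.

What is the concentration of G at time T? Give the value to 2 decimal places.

RK4 with dt=0.01: 753 steps to T=7.53. Trajectory (selected grid times):
t=0.00: G=44.63 Y=46.47 D=9.16 M=20.69
t=0.84: G=45.62 Y=44.17 D=11.46 M=20.86
t=1.67: G=46.83 Y=41.91 D=13.72 M=21.02
t=2.51: G=48.24 Y=39.62 D=16.01 M=21.19
t=3.35: G=49.80 Y=37.33 D=18.30 M=21.36
t=4.18: G=51.46 Y=35.07 D=20.56 M=21.53
t=5.02: G=53.24 Y=32.80 D=22.83 M=21.70
t=5.86: G=55.09 Y=30.53 D=25.10 M=21.88
t=6.69: G=56.98 Y=28.29 D=27.34 M=22.05
t=7.53: G=58.94 Y=26.04 D=29.59 M=22.23
Read off G at T=7.53: 58.94

G at T = 58.94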